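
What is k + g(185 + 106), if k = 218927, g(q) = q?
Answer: 219218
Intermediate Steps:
k + g(185 + 106) = 218927 + (185 + 106) = 218927 + 291 = 219218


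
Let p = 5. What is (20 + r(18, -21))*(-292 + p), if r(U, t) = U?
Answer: -10906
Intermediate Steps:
(20 + r(18, -21))*(-292 + p) = (20 + 18)*(-292 + 5) = 38*(-287) = -10906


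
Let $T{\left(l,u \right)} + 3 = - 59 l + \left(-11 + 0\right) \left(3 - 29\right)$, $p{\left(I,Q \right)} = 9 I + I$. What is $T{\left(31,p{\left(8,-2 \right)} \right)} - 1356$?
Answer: $-2902$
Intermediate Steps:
$p{\left(I,Q \right)} = 10 I$
$T{\left(l,u \right)} = 283 - 59 l$ ($T{\left(l,u \right)} = -3 - \left(59 l - \left(-11 + 0\right) \left(3 - 29\right)\right) = -3 - \left(-286 + 59 l\right) = 283 - 59 l$)
$T{\left(31,p{\left(8,-2 \right)} \right)} - 1356 = \left(283 - 1829\right) - 1356 = -1546 - 1356 = -2902$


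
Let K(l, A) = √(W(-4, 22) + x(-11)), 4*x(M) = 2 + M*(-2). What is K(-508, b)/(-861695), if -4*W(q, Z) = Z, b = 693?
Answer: -√2/1723390 ≈ -8.2060e-7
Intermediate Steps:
W(q, Z) = -Z/4
x(M) = ½ - M/2 (x(M) = (2 + M*(-2))/4 = (2 - 2*M)/4 = ½ - M/2)
K(l, A) = √2/2 (K(l, A) = √(-¼*22 + (½ - ½*(-11))) = √(-11/2 + (½ + 11/2)) = √(-11/2 + 6) = √(½) = √2/2)
K(-508, b)/(-861695) = (√2/2)/(-861695) = (√2/2)*(-1/861695) = -√2/1723390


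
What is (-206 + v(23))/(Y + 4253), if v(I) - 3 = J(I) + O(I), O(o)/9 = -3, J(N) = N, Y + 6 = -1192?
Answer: -207/3055 ≈ -0.067758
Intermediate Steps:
Y = -1198 (Y = -6 - 1192 = -1198)
O(o) = -27 (O(o) = 9*(-3) = -27)
v(I) = -24 + I (v(I) = 3 + (I - 27) = 3 + (-27 + I) = -24 + I)
(-206 + v(23))/(Y + 4253) = (-206 + (-24 + 23))/(-1198 + 4253) = (-206 - 1)/3055 = -207*1/3055 = -207/3055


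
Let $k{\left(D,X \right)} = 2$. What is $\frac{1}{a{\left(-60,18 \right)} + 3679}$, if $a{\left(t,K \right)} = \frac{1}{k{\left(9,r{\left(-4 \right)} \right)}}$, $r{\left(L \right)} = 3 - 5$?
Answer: $\frac{2}{7359} \approx 0.00027178$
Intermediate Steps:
$r{\left(L \right)} = -2$
$a{\left(t,K \right)} = \frac{1}{2}$
$\frac{1}{a{\left(-60,18 \right)} + 3679} = \frac{1}{\frac{1}{2} + 3679} = \frac{1}{\frac{7359}{2}} = \frac{2}{7359}$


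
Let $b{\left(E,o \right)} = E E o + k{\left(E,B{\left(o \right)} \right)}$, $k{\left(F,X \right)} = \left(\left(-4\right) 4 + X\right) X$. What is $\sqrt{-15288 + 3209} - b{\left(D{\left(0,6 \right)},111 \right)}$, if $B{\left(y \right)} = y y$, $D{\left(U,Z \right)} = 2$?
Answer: $-151610349 + i \sqrt{12079} \approx -1.5161 \cdot 10^{8} + 109.9 i$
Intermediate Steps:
$B{\left(y \right)} = y^{2}$
$k{\left(F,X \right)} = X \left(-16 + X\right)$ ($k{\left(F,X \right)} = \left(-16 + X\right) X = X \left(-16 + X\right)$)
$b{\left(E,o \right)} = o E^{2} + o^{2} \left(-16 + o^{2}\right)$ ($b{\left(E,o \right)} = E E o + o^{2} \left(-16 + o^{2}\right) = E^{2} o + o^{2} \left(-16 + o^{2}\right) = o E^{2} + o^{2} \left(-16 + o^{2}\right)$)
$\sqrt{-15288 + 3209} - b{\left(D{\left(0,6 \right)},111 \right)} = \sqrt{-15288 + 3209} - 111 \left(2^{2} + 111 \left(-16 + 111^{2}\right)\right) = \sqrt{-12079} - 111 \left(4 + 111 \left(-16 + 12321\right)\right) = i \sqrt{12079} - 111 \left(4 + 111 \cdot 12305\right) = i \sqrt{12079} - 111 \left(4 + 1365855\right) = i \sqrt{12079} - 111 \cdot 1365859 = i \sqrt{12079} - 151610349 = -151610349 + i \sqrt{12079}$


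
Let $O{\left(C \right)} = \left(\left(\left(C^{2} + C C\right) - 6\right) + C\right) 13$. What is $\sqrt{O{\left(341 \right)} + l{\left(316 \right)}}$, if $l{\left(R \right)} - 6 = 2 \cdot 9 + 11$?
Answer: $4 \sqrt{189231} \approx 1740.0$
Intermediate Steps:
$l{\left(R \right)} = 35$ ($l{\left(R \right)} = 6 + \left(2 \cdot 9 + 11\right) = 6 + \left(18 + 11\right) = 6 + 29 = 35$)
$O{\left(C \right)} = -78 + 13 C + 26 C^{2}$ ($O{\left(C \right)} = \left(\left(\left(C^{2} + C^{2}\right) - 6\right) + C\right) 13 = \left(\left(2 C^{2} - 6\right) + C\right) 13 = \left(\left(-6 + 2 C^{2}\right) + C\right) 13 = \left(-6 + C + 2 C^{2}\right) 13 = -78 + 13 C + 26 C^{2}$)
$\sqrt{O{\left(341 \right)} + l{\left(316 \right)}} = \sqrt{\left(-78 + 13 \cdot 341 + 26 \cdot 341^{2}\right) + 35} = \sqrt{\left(-78 + 4433 + 26 \cdot 116281\right) + 35} = \sqrt{\left(-78 + 4433 + 3023306\right) + 35} = \sqrt{3027661 + 35} = \sqrt{3027696} = 4 \sqrt{189231}$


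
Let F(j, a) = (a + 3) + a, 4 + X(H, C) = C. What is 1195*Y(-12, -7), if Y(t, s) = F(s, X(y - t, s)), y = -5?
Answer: -22705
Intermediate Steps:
X(H, C) = -4 + C
F(j, a) = 3 + 2*a (F(j, a) = (3 + a) + a = 3 + 2*a)
Y(t, s) = -5 + 2*s (Y(t, s) = 3 + 2*(-4 + s) = 3 + (-8 + 2*s) = -5 + 2*s)
1195*Y(-12, -7) = 1195*(-5 + 2*(-7)) = 1195*(-5 - 14) = 1195*(-19) = -22705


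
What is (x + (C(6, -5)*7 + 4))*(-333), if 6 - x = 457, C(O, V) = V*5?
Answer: 207126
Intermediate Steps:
C(O, V) = 5*V
x = -451 (x = 6 - 1*457 = 6 - 457 = -451)
(x + (C(6, -5)*7 + 4))*(-333) = (-451 + ((5*(-5))*7 + 4))*(-333) = (-451 + (-25*7 + 4))*(-333) = (-451 + (-175 + 4))*(-333) = (-451 - 171)*(-333) = -622*(-333) = 207126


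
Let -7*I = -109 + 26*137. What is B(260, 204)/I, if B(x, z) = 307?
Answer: -2149/3453 ≈ -0.62236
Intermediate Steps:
I = -3453/7 (I = -(-109 + 26*137)/7 = -(-109 + 3562)/7 = -1/7*3453 = -3453/7 ≈ -493.29)
B(260, 204)/I = 307/(-3453/7) = 307*(-7/3453) = -2149/3453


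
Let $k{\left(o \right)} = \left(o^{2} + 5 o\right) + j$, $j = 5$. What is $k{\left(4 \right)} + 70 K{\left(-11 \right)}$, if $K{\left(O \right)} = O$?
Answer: $-729$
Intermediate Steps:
$k{\left(o \right)} = 5 + o^{2} + 5 o$ ($k{\left(o \right)} = \left(o^{2} + 5 o\right) + 5 = 5 + o^{2} + 5 o$)
$k{\left(4 \right)} + 70 K{\left(-11 \right)} = \left(5 + 4^{2} + 5 \cdot 4\right) + 70 \left(-11\right) = \left(5 + 16 + 20\right) - 770 = 41 - 770 = -729$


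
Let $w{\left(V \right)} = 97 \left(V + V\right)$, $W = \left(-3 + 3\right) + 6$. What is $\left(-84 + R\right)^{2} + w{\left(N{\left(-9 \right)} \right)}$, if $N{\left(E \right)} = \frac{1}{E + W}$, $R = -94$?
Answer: $\frac{94858}{3} \approx 31619.0$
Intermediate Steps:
$W = 6$ ($W = 0 + 6 = 6$)
$N{\left(E \right)} = \frac{1}{6 + E}$ ($N{\left(E \right)} = \frac{1}{E + 6} = \frac{1}{6 + E}$)
$w{\left(V \right)} = 194 V$ ($w{\left(V \right)} = 97 \cdot 2 V = 194 V$)
$\left(-84 + R\right)^{2} + w{\left(N{\left(-9 \right)} \right)} = \left(-84 - 94\right)^{2} + \frac{194}{6 - 9} = \left(-178\right)^{2} + \frac{194}{-3} = 31684 + 194 \left(- \frac{1}{3}\right) = 31684 - \frac{194}{3} = \frac{94858}{3}$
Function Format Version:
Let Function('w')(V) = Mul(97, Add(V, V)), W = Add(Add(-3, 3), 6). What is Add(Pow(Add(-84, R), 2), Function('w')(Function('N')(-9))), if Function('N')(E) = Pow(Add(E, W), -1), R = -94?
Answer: Rational(94858, 3) ≈ 31619.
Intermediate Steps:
W = 6 (W = Add(0, 6) = 6)
Function('N')(E) = Pow(Add(6, E), -1) (Function('N')(E) = Pow(Add(E, 6), -1) = Pow(Add(6, E), -1))
Function('w')(V) = Mul(194, V) (Function('w')(V) = Mul(97, Mul(2, V)) = Mul(194, V))
Add(Pow(Add(-84, R), 2), Function('w')(Function('N')(-9))) = Add(Pow(Add(-84, -94), 2), Mul(194, Pow(Add(6, -9), -1))) = Add(Pow(-178, 2), Mul(194, Pow(-3, -1))) = Add(31684, Mul(194, Rational(-1, 3))) = Add(31684, Rational(-194, 3)) = Rational(94858, 3)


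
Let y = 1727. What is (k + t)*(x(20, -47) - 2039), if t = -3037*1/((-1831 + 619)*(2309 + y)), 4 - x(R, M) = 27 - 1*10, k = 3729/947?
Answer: -3119684972157/386031292 ≈ -8081.4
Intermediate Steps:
k = 3729/947 (k = 3729*(1/947) = 3729/947 ≈ 3.9377)
x(R, M) = -13 (x(R, M) = 4 - (27 - 1*10) = 4 - (27 - 10) = 4 - 1*17 = 4 - 17 = -13)
t = 3037/4891632 (t = -3037*1/((-1831 + 619)*(2309 + 1727)) = -3037/(4036*(-1212)) = -3037/(-4891632) = -3037*(-1/4891632) = 3037/4891632 ≈ 0.00062086)
(k + t)*(x(20, -47) - 2039) = (3729/947 + 3037/4891632)*(-13 - 2039) = (18243771767/4632375504)*(-2052) = -3119684972157/386031292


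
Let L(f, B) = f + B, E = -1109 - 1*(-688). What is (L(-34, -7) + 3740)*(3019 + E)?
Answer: 9610002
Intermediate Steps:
E = -421 (E = -1109 + 688 = -421)
L(f, B) = B + f
(L(-34, -7) + 3740)*(3019 + E) = ((-7 - 34) + 3740)*(3019 - 421) = (-41 + 3740)*2598 = 3699*2598 = 9610002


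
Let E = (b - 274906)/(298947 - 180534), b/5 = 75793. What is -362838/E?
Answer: -42964736094/104059 ≈ -4.1289e+5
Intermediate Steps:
b = 378965 (b = 5*75793 = 378965)
E = 104059/118413 (E = (378965 - 274906)/(298947 - 180534) = 104059/118413 ≈ 0.87878)
-362838/E = -362838/104059/118413 = -362838*118413/104059 = -42964736094/104059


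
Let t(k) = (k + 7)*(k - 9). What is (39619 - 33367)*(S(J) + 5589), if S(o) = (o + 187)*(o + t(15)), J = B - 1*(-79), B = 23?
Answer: 457740180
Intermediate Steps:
J = 102 (J = 23 - 1*(-79) = 23 + 79 = 102)
t(k) = (-9 + k)*(7 + k) (t(k) = (7 + k)*(-9 + k) = (-9 + k)*(7 + k))
S(o) = (132 + o)*(187 + o) (S(o) = (o + 187)*(o + (-63 + 15² - 2*15)) = (187 + o)*(o + (-63 + 225 - 30)) = (187 + o)*(o + 132) = (187 + o)*(132 + o) = (132 + o)*(187 + o))
(39619 - 33367)*(S(J) + 5589) = (39619 - 33367)*((24684 + 102² + 319*102) + 5589) = 6252*((24684 + 10404 + 32538) + 5589) = 6252*(67626 + 5589) = 6252*73215 = 457740180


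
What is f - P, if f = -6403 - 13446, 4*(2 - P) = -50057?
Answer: -129461/4 ≈ -32365.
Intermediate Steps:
P = 50065/4 (P = 2 - ¼*(-50057) = 2 + 50057/4 = 50065/4 ≈ 12516.)
f = -19849
f - P = -19849 - 1*50065/4 = -19849 - 50065/4 = -129461/4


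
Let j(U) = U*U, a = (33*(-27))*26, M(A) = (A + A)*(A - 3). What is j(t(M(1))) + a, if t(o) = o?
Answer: -23150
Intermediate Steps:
M(A) = 2*A*(-3 + A) (M(A) = (2*A)*(-3 + A) = 2*A*(-3 + A))
a = -23166 (a = -891*26 = -23166)
j(U) = U²
j(t(M(1))) + a = (2*1*(-3 + 1))² - 23166 = (2*1*(-2))² - 23166 = (-4)² - 23166 = 16 - 23166 = -23150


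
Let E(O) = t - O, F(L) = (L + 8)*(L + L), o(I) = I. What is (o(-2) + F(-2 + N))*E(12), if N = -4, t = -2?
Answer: 364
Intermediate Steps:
F(L) = 2*L*(8 + L) (F(L) = (8 + L)*(2*L) = 2*L*(8 + L))
E(O) = -2 - O
(o(-2) + F(-2 + N))*E(12) = (-2 + 2*(-2 - 4)*(8 + (-2 - 4)))*(-2 - 1*12) = (-2 + 2*(-6)*(8 - 6))*(-2 - 12) = (-2 + 2*(-6)*2)*(-14) = (-2 - 24)*(-14) = -26*(-14) = 364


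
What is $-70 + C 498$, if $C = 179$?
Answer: $89072$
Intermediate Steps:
$-70 + C 498 = -70 + 179 \cdot 498 = -70 + 89142 = 89072$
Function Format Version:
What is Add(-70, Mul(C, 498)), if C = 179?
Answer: 89072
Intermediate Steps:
Add(-70, Mul(C, 498)) = Add(-70, Mul(179, 498)) = Add(-70, 89142) = 89072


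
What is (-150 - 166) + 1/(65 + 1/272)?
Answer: -5586924/17681 ≈ -315.98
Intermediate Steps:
(-150 - 166) + 1/(65 + 1/272) = -316 + 1/(65 + 1/272) = -316 + 1/(17681/272) = -316 + 272/17681 = -5586924/17681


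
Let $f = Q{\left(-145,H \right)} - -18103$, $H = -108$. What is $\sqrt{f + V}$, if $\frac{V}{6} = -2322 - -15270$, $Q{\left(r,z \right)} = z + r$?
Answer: $\sqrt{95538} \approx 309.09$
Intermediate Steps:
$Q{\left(r,z \right)} = r + z$
$V = 77688$ ($V = 6 \left(-2322 - -15270\right) = 6 \left(-2322 + 15270\right) = 6 \cdot 12948 = 77688$)
$f = 17850$ ($f = \left(-145 - 108\right) - -18103 = -253 + 18103 = 17850$)
$\sqrt{f + V} = \sqrt{17850 + 77688} = \sqrt{95538}$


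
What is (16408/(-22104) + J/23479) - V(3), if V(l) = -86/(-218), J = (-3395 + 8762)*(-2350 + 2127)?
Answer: -368487471719/7071099993 ≈ -52.112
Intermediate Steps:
J = -1196841 (J = 5367*(-223) = -1196841)
V(l) = 43/109 (V(l) = -86*(-1/218) = 43/109)
(16408/(-22104) + J/23479) - V(3) = (16408/(-22104) - 1196841/23479) - 1*43/109 = (16408*(-1/22104) - 1196841*1/23479) - 43/109 = (-2051/2763 - 1196841/23479) - 43/109 = -3355027112/64872477 - 43/109 = -368487471719/7071099993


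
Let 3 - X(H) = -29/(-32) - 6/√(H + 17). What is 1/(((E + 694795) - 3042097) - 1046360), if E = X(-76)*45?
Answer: -205025791072/695768918981882699 + 276480*I*√59/695768918981882699 ≈ -2.9467e-7 + 3.0523e-12*I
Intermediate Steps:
X(H) = 67/32 + 6/√(17 + H) (X(H) = 3 - (-29/(-32) - 6/√(H + 17)) = 3 - (-29*(-1/32) - 6/√(17 + H)) = 3 - (29/32 - 6/√(17 + H)) = 3 + (-29/32 + 6/√(17 + H)) = 67/32 + 6/√(17 + H))
E = 3015/32 - 270*I*√59/59 (E = (67/32 + 6/√(17 - 76))*45 = (67/32 + 6/√(-59))*45 = (67/32 + 6*(-I*√59/59))*45 = (67/32 - 6*I*√59/59)*45 = 3015/32 - 270*I*√59/59 ≈ 94.219 - 35.151*I)
1/(((E + 694795) - 3042097) - 1046360) = 1/((((3015/32 - 270*I*√59/59) + 694795) - 3042097) - 1046360) = 1/(((22236455/32 - 270*I*√59/59) - 3042097) - 1046360) = 1/((-75110649/32 - 270*I*√59/59) - 1046360) = 1/(-108594169/32 - 270*I*√59/59)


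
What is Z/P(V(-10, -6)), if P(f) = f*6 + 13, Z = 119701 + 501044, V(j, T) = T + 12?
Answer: 620745/49 ≈ 12668.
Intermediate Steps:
V(j, T) = 12 + T
Z = 620745
P(f) = 13 + 6*f (P(f) = 6*f + 13 = 13 + 6*f)
Z/P(V(-10, -6)) = 620745/(13 + 6*(12 - 6)) = 620745/(13 + 6*6) = 620745/(13 + 36) = 620745/49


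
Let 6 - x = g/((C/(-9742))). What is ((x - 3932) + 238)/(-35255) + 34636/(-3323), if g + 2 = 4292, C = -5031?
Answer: -152378974064/15112655085 ≈ -10.083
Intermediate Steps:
g = 4290 (g = -2 + 4292 = 4290)
x = -1070846/129 (x = 6 - 4290/((-5031/(-9742))) = 6 - 4290/((-5031*(-1/9742))) = 6 - 4290/5031/9742 = 6 - 4290*9742/5031 = 6 - 1*1071620/129 = 6 - 1071620/129 = -1070846/129 ≈ -8301.1)
((x - 3932) + 238)/(-35255) + 34636/(-3323) = ((-1070846/129 - 3932) + 238)/(-35255) + 34636/(-3323) = (-1578074/129 + 238)*(-1/35255) + 34636*(-1/3323) = -1547372/129*(-1/35255) - 34636/3323 = 1547372/4547895 - 34636/3323 = -152378974064/15112655085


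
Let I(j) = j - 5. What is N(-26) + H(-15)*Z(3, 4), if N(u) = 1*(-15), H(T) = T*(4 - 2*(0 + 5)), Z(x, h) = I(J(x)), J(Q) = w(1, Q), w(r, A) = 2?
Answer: -285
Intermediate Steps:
J(Q) = 2
I(j) = -5 + j
Z(x, h) = -3 (Z(x, h) = -5 + 2 = -3)
H(T) = -6*T (H(T) = T*(4 - 2*5) = T*(4 - 10) = T*(-6) = -6*T)
N(u) = -15
N(-26) + H(-15)*Z(3, 4) = -15 - 6*(-15)*(-3) = -15 + 90*(-3) = -15 - 270 = -285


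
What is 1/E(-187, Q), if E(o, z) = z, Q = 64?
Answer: 1/64 ≈ 0.015625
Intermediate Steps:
1/E(-187, Q) = 1/64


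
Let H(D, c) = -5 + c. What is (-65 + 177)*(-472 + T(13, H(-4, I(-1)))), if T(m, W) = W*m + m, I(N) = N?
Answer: -60144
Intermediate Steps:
T(m, W) = m + W*m
(-65 + 177)*(-472 + T(13, H(-4, I(-1)))) = (-65 + 177)*(-472 + 13*(1 + (-5 - 1))) = 112*(-472 + 13*(1 - 6)) = 112*(-472 + 13*(-5)) = 112*(-472 - 65) = 112*(-537) = -60144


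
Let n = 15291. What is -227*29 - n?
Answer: -21874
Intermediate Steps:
-227*29 - n = -227*29 - 1*15291 = -6583 - 15291 = -21874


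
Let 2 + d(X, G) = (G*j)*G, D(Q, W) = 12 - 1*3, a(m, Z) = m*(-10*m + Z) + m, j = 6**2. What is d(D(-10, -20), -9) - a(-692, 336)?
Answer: 5024758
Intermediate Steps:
j = 36
a(m, Z) = m + m*(Z - 10*m) (a(m, Z) = m*(Z - 10*m) + m = m + m*(Z - 10*m))
D(Q, W) = 9 (D(Q, W) = 12 - 3 = 9)
d(X, G) = -2 + 36*G**2 (d(X, G) = -2 + (G*36)*G = -2 + (36*G)*G = -2 + 36*G**2)
d(D(-10, -20), -9) - a(-692, 336) = (-2 + 36*(-9)**2) - (-692)*(1 + 336 - 10*(-692)) = (-2 + 36*81) - (-692)*(1 + 336 + 6920) = (-2 + 2916) - (-692)*7257 = 2914 - 1*(-5021844) = 2914 + 5021844 = 5024758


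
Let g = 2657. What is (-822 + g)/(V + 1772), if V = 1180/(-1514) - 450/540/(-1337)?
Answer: 11143320090/10756013693 ≈ 1.0360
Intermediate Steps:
V = -4729195/6072654 (V = 1180*(-1/1514) - 450*1/540*(-1/1337) = -590/757 - ⅚*(-1/1337) = -590/757 + 5/8022 = -4729195/6072654 ≈ -0.77877)
(-822 + g)/(V + 1772) = (-822 + 2657)/(-4729195/6072654 + 1772) = 1835/(10756013693/6072654) = 1835*(6072654/10756013693) = 11143320090/10756013693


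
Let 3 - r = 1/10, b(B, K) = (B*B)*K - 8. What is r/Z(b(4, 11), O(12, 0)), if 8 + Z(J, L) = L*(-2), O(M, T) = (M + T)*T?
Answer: -29/80 ≈ -0.36250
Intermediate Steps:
b(B, K) = -8 + K*B² (b(B, K) = B²*K - 8 = K*B² - 8 = -8 + K*B²)
O(M, T) = T*(M + T)
Z(J, L) = -8 - 2*L (Z(J, L) = -8 + L*(-2) = -8 - 2*L)
r = 29/10 (r = 3 - 1/10 = 3 - 1*⅒ = 3 - ⅒ = 29/10 ≈ 2.9000)
r/Z(b(4, 11), O(12, 0)) = (29/10)/(-8 - 0*(12 + 0)) = (29/10)/(-8 - 0*12) = (29/10)/(-8 - 2*0) = (29/10)/(-8 + 0) = (29/10)/(-8) = -⅛*29/10 = -29/80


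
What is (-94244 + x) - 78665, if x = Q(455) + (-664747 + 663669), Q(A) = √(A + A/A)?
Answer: -173987 + 2*√114 ≈ -1.7397e+5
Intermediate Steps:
Q(A) = √(1 + A) (Q(A) = √(A + 1) = √(1 + A))
x = -1078 + 2*√114 (x = √(1 + 455) + (-664747 + 663669) = √456 - 1078 = 2*√114 - 1078 = -1078 + 2*√114 ≈ -1056.6)
(-94244 + x) - 78665 = (-94244 + (-1078 + 2*√114)) - 78665 = (-95322 + 2*√114) - 78665 = -173987 + 2*√114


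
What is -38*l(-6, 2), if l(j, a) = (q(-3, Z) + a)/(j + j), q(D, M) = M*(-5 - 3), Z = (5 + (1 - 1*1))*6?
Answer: -2261/3 ≈ -753.67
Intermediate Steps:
Z = 30 (Z = (5 + (1 - 1))*6 = (5 + 0)*6 = 5*6 = 30)
q(D, M) = -8*M (q(D, M) = M*(-8) = -8*M)
l(j, a) = (-240 + a)/(2*j) (l(j, a) = (-8*30 + a)/(j + j) = (-240 + a)/((2*j)) = (-240 + a)*(1/(2*j)) = (-240 + a)/(2*j))
-38*l(-6, 2) = -19*(-240 + 2)/(-6) = -19*(-1)*(-238)/6 = -38*119/6 = -2261/3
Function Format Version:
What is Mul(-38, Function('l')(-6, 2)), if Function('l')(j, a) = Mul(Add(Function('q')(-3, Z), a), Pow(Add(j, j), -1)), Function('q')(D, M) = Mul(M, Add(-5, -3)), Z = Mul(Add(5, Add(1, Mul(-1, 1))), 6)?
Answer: Rational(-2261, 3) ≈ -753.67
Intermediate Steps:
Z = 30 (Z = Mul(Add(5, Add(1, -1)), 6) = Mul(Add(5, 0), 6) = Mul(5, 6) = 30)
Function('q')(D, M) = Mul(-8, M) (Function('q')(D, M) = Mul(M, -8) = Mul(-8, M))
Function('l')(j, a) = Mul(Rational(1, 2), Pow(j, -1), Add(-240, a)) (Function('l')(j, a) = Mul(Add(Mul(-8, 30), a), Pow(Add(j, j), -1)) = Mul(Add(-240, a), Pow(Mul(2, j), -1)) = Mul(Add(-240, a), Mul(Rational(1, 2), Pow(j, -1))) = Mul(Rational(1, 2), Pow(j, -1), Add(-240, a)))
Mul(-38, Function('l')(-6, 2)) = Mul(-38, Mul(Rational(1, 2), Pow(-6, -1), Add(-240, 2))) = Mul(-38, Mul(Rational(1, 2), Rational(-1, 6), -238)) = Mul(-38, Rational(119, 6)) = Rational(-2261, 3)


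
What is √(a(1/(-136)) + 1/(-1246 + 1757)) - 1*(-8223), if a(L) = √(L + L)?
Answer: 8223 + √(590716 + 8878114*I*√17)/17374 ≈ 8223.3 + 0.24426*I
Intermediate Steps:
a(L) = √2*√L (a(L) = √(2*L) = √2*√L)
√(a(1/(-136)) + 1/(-1246 + 1757)) - 1*(-8223) = √(√2*√(1/(-136)) + 1/(-1246 + 1757)) - 1*(-8223) = √(√2*√(-1/136) + 1/511) + 8223 = √(√2*(I*√34/68) + 1/511) + 8223 = √(I*√17/34 + 1/511) + 8223 = √(1/511 + I*√17/34) + 8223 = 8223 + √(1/511 + I*√17/34)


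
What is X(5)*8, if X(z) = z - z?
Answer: 0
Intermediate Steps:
X(z) = 0
X(5)*8 = 0*8 = 0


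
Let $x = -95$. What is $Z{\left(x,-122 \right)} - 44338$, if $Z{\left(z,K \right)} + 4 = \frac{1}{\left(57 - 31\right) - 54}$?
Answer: $- \frac{1241577}{28} \approx -44342.0$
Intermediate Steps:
$Z{\left(z,K \right)} = - \frac{113}{28}$ ($Z{\left(z,K \right)} = -4 + \frac{1}{\left(57 - 31\right) - 54} = -4 + \frac{1}{26 - 54} = -4 + \frac{1}{-28} = -4 - \frac{1}{28} = - \frac{113}{28}$)
$Z{\left(x,-122 \right)} - 44338 = - \frac{113}{28} - 44338 = - \frac{1241577}{28}$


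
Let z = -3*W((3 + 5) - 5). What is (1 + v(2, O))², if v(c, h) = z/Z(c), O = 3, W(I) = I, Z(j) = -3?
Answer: 16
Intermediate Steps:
z = -9 (z = -3*((3 + 5) - 5) = -3*(8 - 5) = -3*3 = -9)
v(c, h) = 3 (v(c, h) = -9/(-3) = -9*(-⅓) = 3)
(1 + v(2, O))² = (1 + 3)² = 4² = 16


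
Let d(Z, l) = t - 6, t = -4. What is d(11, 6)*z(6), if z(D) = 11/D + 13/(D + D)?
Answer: -175/6 ≈ -29.167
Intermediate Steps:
d(Z, l) = -10 (d(Z, l) = -4 - 6 = -10)
z(D) = 35/(2*D) (z(D) = 11/D + 13/((2*D)) = 11/D + 13*(1/(2*D)) = 11/D + 13/(2*D) = 35/(2*D))
d(11, 6)*z(6) = -175/6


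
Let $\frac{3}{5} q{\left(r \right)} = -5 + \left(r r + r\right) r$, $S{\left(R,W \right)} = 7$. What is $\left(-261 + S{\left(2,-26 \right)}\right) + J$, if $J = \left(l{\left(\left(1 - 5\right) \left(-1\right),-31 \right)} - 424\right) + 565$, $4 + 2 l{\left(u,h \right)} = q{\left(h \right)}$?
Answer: $- \frac{144865}{6} \approx -24144.0$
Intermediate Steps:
$q{\left(r \right)} = - \frac{25}{3} + \frac{5 r \left(r + r^{2}\right)}{3}$ ($q{\left(r \right)} = \frac{5 \left(-5 + \left(r r + r\right) r\right)}{3} = \frac{5 \left(-5 + \left(r^{2} + r\right) r\right)}{3} = \frac{5 \left(-5 + \left(r + r^{2}\right) r\right)}{3} = \frac{5 \left(-5 + r \left(r + r^{2}\right)\right)}{3} = - \frac{25}{3} + \frac{5 r \left(r + r^{2}\right)}{3}$)
$l{\left(u,h \right)} = - \frac{37}{6} + \frac{5 h^{2}}{6} + \frac{5 h^{3}}{6}$ ($l{\left(u,h \right)} = -2 + \frac{- \frac{25}{3} + \frac{5 h^{2}}{3} + \frac{5 h^{3}}{3}}{2} = -2 + \left(- \frac{25}{6} + \frac{5 h^{2}}{6} + \frac{5 h^{3}}{6}\right) = - \frac{37}{6} + \frac{5 h^{2}}{6} + \frac{5 h^{3}}{6}$)
$J = - \frac{143341}{6}$ ($J = \left(\left(- \frac{37}{6} + \frac{5 \left(-31\right)^{2}}{6} + \frac{5 \left(-31\right)^{3}}{6}\right) - 424\right) + 565 = \left(\left(- \frac{37}{6} + \frac{5}{6} \cdot 961 + \frac{5}{6} \left(-29791\right)\right) - 424\right) + 565 = \left(\left(- \frac{37}{6} + \frac{4805}{6} - \frac{148955}{6}\right) - 424\right) + 565 = \left(- \frac{144187}{6} - 424\right) + 565 = - \frac{146731}{6} + 565 = - \frac{143341}{6} \approx -23890.0$)
$\left(-261 + S{\left(2,-26 \right)}\right) + J = \left(-261 + 7\right) - \frac{143341}{6} = -254 - \frac{143341}{6} = - \frac{144865}{6}$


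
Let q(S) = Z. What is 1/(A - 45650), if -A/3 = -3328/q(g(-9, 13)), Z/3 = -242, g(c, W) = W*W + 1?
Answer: -121/5525314 ≈ -2.1899e-5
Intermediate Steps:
g(c, W) = 1 + W**2 (g(c, W) = W**2 + 1 = 1 + W**2)
Z = -726 (Z = 3*(-242) = -726)
q(S) = -726
A = -1664/121 (A = -(-9984)/(-726) = -(-9984)*(-1)/726 = -3*1664/363 = -1664/121 ≈ -13.752)
1/(A - 45650) = 1/(-1664/121 - 45650) = 1/(-5525314/121) = -121/5525314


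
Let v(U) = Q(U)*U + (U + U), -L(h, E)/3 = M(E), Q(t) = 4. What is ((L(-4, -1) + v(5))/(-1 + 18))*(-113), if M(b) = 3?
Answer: -2373/17 ≈ -139.59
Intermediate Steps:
L(h, E) = -9 (L(h, E) = -3*3 = -9)
v(U) = 6*U (v(U) = 4*U + (U + U) = 4*U + 2*U = 6*U)
((L(-4, -1) + v(5))/(-1 + 18))*(-113) = ((-9 + 6*5)/(-1 + 18))*(-113) = ((-9 + 30)/17)*(-113) = (21*(1/17))*(-113) = (21/17)*(-113) = -2373/17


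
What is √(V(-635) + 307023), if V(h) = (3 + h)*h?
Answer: √708343 ≈ 841.63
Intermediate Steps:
V(h) = h*(3 + h)
√(V(-635) + 307023) = √(-635*(3 - 635) + 307023) = √(-635*(-632) + 307023) = √(401320 + 307023) = √708343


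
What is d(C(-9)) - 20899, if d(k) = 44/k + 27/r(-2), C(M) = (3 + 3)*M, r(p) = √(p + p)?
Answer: -564295/27 - 27*I/2 ≈ -20900.0 - 13.5*I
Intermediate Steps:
r(p) = √2*√p (r(p) = √(2*p) = √2*√p)
C(M) = 6*M
d(k) = 44/k - 27*I/2 (d(k) = 44/k + 27/((√2*√(-2))) = 44/k + 27/((√2*(I*√2))) = 44/k + 27/((2*I)) = 44/k + 27*(-I/2) = 44/k - 27*I/2)
d(C(-9)) - 20899 = (44/((6*(-9))) - 27*I/2) - 20899 = (44/(-54) - 27*I/2) - 20899 = (44*(-1/54) - 27*I/2) - 20899 = (-22/27 - 27*I/2) - 20899 = -564295/27 - 27*I/2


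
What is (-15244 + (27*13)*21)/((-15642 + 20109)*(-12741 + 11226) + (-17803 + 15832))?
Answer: 7873/6769476 ≈ 0.0011630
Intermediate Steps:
(-15244 + (27*13)*21)/((-15642 + 20109)*(-12741 + 11226) + (-17803 + 15832)) = (-15244 + 351*21)/(4467*(-1515) - 1971) = (-15244 + 7371)/(-6767505 - 1971) = -7873/(-6769476) = -7873*(-1/6769476) = 7873/6769476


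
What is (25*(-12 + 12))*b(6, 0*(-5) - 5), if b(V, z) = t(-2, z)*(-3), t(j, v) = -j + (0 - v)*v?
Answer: 0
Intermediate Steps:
t(j, v) = -j - v**2 (t(j, v) = -j + (-v)*v = -j - v**2)
b(V, z) = -6 + 3*z**2 (b(V, z) = (-1*(-2) - z**2)*(-3) = (2 - z**2)*(-3) = -6 + 3*z**2)
(25*(-12 + 12))*b(6, 0*(-5) - 5) = (25*(-12 + 12))*(-6 + 3*(0*(-5) - 5)**2) = (25*0)*(-6 + 3*(0 - 5)**2) = 0*(-6 + 3*(-5)**2) = 0*(-6 + 3*25) = 0*(-6 + 75) = 0*69 = 0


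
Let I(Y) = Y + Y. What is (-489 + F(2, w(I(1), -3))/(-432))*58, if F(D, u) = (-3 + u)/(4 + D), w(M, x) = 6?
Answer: -12252413/432 ≈ -28362.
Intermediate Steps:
I(Y) = 2*Y
F(D, u) = (-3 + u)/(4 + D)
(-489 + F(2, w(I(1), -3))/(-432))*58 = (-489 + ((-3 + 6)/(4 + 2))/(-432))*58 = (-489 + (3/6)*(-1/432))*58 = (-489 + ((1/6)*3)*(-1/432))*58 = (-489 + (1/2)*(-1/432))*58 = (-489 - 1/864)*58 = -422497/864*58 = -12252413/432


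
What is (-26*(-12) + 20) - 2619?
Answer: -2287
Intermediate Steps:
(-26*(-12) + 20) - 2619 = (312 + 20) - 2619 = 332 - 2619 = -2287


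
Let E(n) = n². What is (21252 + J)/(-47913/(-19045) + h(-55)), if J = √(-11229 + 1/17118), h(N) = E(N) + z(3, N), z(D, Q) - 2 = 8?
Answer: 101186085/14462372 + 19045*I*√365598675942/330089178528 ≈ 6.9965 + 0.034886*I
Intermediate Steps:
z(D, Q) = 10 (z(D, Q) = 2 + 8 = 10)
h(N) = 10 + N² (h(N) = N² + 10 = 10 + N²)
J = I*√365598675942/5706 (J = √(-11229 + 1/17118) = √(-192218021/17118) = I*√365598675942/5706 ≈ 105.97*I)
(21252 + J)/(-47913/(-19045) + h(-55)) = (21252 + I*√365598675942/5706)/(-47913/(-19045) + (10 + (-55)²)) = (21252 + I*√365598675942/5706)/(-47913*(-1/19045) + (10 + 3025)) = (21252 + I*√365598675942/5706)/(47913/19045 + 3035) = (21252 + I*√365598675942/5706)/(57849488/19045) = (21252 + I*√365598675942/5706)*(19045/57849488) = 101186085/14462372 + 19045*I*√365598675942/330089178528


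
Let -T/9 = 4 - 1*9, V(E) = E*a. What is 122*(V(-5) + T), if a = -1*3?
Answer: 7320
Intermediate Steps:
a = -3
V(E) = -3*E (V(E) = E*(-3) = -3*E)
T = 45 (T = -9*(4 - 1*9) = -9*(4 - 9) = -9*(-5) = 45)
122*(V(-5) + T) = 122*(-3*(-5) + 45) = 122*(15 + 45) = 122*60 = 7320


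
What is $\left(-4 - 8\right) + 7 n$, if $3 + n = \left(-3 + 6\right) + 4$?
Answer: $16$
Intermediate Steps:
$n = 4$ ($n = -3 + \left(\left(-3 + 6\right) + 4\right) = -3 + \left(3 + 4\right) = -3 + 7 = 4$)
$\left(-4 - 8\right) + 7 n = \left(-4 - 8\right) + 7 \cdot 4 = \left(-4 - 8\right) + 28 = -12 + 28 = 16$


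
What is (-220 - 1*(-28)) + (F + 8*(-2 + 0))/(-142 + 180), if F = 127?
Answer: -7185/38 ≈ -189.08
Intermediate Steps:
(-220 - 1*(-28)) + (F + 8*(-2 + 0))/(-142 + 180) = (-220 - 1*(-28)) + (127 + 8*(-2 + 0))/(-142 + 180) = (-220 + 28) + (127 + 8*(-2))/38 = -192 + (127 - 16)*(1/38) = -192 + 111*(1/38) = -192 + 111/38 = -7185/38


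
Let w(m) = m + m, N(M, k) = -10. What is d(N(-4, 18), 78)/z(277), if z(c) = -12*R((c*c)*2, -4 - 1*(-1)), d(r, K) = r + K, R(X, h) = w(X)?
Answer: -17/920748 ≈ -1.8463e-5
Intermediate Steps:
w(m) = 2*m
R(X, h) = 2*X
d(r, K) = K + r
z(c) = -48*c² (z(c) = -24*(c*c)*2 = -24*c²*2 = -24*2*c² = -48*c²)
d(N(-4, 18), 78)/z(277) = (78 - 10)/((-48*277²)) = 68/((-48*76729)) = 68/(-3682992) = 68*(-1/3682992) = -17/920748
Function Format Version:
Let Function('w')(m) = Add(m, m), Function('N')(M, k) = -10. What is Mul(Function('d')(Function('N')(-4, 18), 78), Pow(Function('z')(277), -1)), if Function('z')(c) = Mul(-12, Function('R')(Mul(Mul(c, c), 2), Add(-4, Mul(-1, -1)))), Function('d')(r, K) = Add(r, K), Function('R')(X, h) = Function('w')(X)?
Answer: Rational(-17, 920748) ≈ -1.8463e-5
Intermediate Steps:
Function('w')(m) = Mul(2, m)
Function('R')(X, h) = Mul(2, X)
Function('d')(r, K) = Add(K, r)
Function('z')(c) = Mul(-48, Pow(c, 2)) (Function('z')(c) = Mul(-12, Mul(2, Mul(Mul(c, c), 2))) = Mul(-12, Mul(2, Mul(Pow(c, 2), 2))) = Mul(-12, Mul(2, Mul(2, Pow(c, 2)))) = Mul(-12, Mul(4, Pow(c, 2))) = Mul(-48, Pow(c, 2)))
Mul(Function('d')(Function('N')(-4, 18), 78), Pow(Function('z')(277), -1)) = Mul(Add(78, -10), Pow(Mul(-48, Pow(277, 2)), -1)) = Mul(68, Pow(Mul(-48, 76729), -1)) = Mul(68, Pow(-3682992, -1)) = Mul(68, Rational(-1, 3682992)) = Rational(-17, 920748)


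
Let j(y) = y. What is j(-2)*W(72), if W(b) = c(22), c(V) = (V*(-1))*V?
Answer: 968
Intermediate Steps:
c(V) = -V² (c(V) = (-V)*V = -V²)
W(b) = -484 (W(b) = -1*22² = -1*484 = -484)
j(-2)*W(72) = -2*(-484) = 968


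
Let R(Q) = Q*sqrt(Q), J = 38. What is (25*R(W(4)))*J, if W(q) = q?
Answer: 7600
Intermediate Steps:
R(Q) = Q**(3/2)
(25*R(W(4)))*J = (25*4**(3/2))*38 = (25*8)*38 = 200*38 = 7600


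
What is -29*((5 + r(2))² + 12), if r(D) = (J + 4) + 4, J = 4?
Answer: -8729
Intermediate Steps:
r(D) = 12 (r(D) = (4 + 4) + 4 = 8 + 4 = 12)
-29*((5 + r(2))² + 12) = -29*((5 + 12)² + 12) = -29*(17² + 12) = -29*(289 + 12) = -29*301 = -8729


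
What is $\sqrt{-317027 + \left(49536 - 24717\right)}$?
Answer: $4 i \sqrt{18263} \approx 540.56 i$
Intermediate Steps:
$\sqrt{-317027 + \left(49536 - 24717\right)} = \sqrt{-317027 + 24819} = \sqrt{-292208} = 4 i \sqrt{18263}$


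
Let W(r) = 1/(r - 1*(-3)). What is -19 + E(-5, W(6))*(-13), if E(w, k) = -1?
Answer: -6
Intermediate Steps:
W(r) = 1/(3 + r) (W(r) = 1/(r + 3) = 1/(3 + r))
-19 + E(-5, W(6))*(-13) = -19 - 1*(-13) = -19 + 13 = -6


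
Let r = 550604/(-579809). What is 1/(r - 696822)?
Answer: -579809/404024217602 ≈ -1.4351e-6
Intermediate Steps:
r = -550604/579809 (r = 550604*(-1/579809) = -550604/579809 ≈ -0.94963)
1/(r - 696822) = 1/(-550604/579809 - 696822) = 1/(-404024217602/579809) = -579809/404024217602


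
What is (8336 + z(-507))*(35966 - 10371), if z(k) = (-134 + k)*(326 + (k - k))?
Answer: -5135124850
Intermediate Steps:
z(k) = -43684 + 326*k (z(k) = (-134 + k)*(326 + 0) = (-134 + k)*326 = -43684 + 326*k)
(8336 + z(-507))*(35966 - 10371) = (8336 + (-43684 + 326*(-507)))*(35966 - 10371) = (8336 + (-43684 - 165282))*25595 = (8336 - 208966)*25595 = -200630*25595 = -5135124850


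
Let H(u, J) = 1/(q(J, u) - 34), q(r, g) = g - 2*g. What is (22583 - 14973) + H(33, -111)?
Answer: 509869/67 ≈ 7610.0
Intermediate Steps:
q(r, g) = -g
H(u, J) = 1/(-34 - u) (H(u, J) = 1/(-u - 34) = 1/(-34 - u))
(22583 - 14973) + H(33, -111) = (22583 - 14973) - 1/(34 + 33) = 7610 - 1/67 = 509869/67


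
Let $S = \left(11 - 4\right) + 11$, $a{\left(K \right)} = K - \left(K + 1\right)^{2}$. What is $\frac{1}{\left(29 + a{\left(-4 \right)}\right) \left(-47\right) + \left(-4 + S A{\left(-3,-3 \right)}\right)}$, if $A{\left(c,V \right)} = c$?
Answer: $- \frac{1}{810} \approx -0.0012346$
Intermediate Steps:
$a{\left(K \right)} = K - \left(1 + K\right)^{2}$
$S = 18$ ($S = 7 + 11 = 18$)
$\frac{1}{\left(29 + a{\left(-4 \right)}\right) \left(-47\right) + \left(-4 + S A{\left(-3,-3 \right)}\right)} = \frac{1}{\left(29 - \left(4 + \left(1 - 4\right)^{2}\right)\right) \left(-47\right) + \left(-4 + 18 \left(-3\right)\right)} = \frac{1}{\left(29 - 13\right) \left(-47\right) - 58} = \frac{1}{16 \left(-47\right) - 58} = \frac{1}{-752 - 58} = \frac{1}{-810} = - \frac{1}{810}$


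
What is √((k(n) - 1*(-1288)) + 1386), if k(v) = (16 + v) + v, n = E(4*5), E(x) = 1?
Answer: 2*√673 ≈ 51.884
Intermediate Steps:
n = 1
k(v) = 16 + 2*v
√((k(n) - 1*(-1288)) + 1386) = √(((16 + 2*1) - 1*(-1288)) + 1386) = √(((16 + 2) + 1288) + 1386) = √((18 + 1288) + 1386) = √(1306 + 1386) = √2692 = 2*√673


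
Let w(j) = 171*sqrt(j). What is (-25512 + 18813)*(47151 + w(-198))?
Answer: -315864549 - 3436587*I*sqrt(22) ≈ -3.1586e+8 - 1.6119e+7*I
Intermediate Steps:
(-25512 + 18813)*(47151 + w(-198)) = (-25512 + 18813)*(47151 + 171*sqrt(-198)) = -6699*(47151 + 171*(3*I*sqrt(22))) = -6699*(47151 + 513*I*sqrt(22)) = -315864549 - 3436587*I*sqrt(22)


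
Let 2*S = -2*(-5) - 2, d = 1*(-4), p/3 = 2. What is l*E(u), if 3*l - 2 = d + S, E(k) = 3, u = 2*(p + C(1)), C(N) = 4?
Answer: 2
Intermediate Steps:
p = 6 (p = 3*2 = 6)
u = 20 (u = 2*(6 + 4) = 2*10 = 20)
d = -4
S = 4 (S = (-2*(-5) - 2)/2 = (10 - 2)/2 = (½)*8 = 4)
l = ⅔ (l = ⅔ + (-4 + 4)/3 = ⅔ + (⅓)*0 = ⅔ + 0 = ⅔ ≈ 0.66667)
l*E(u) = (⅔)*3 = 2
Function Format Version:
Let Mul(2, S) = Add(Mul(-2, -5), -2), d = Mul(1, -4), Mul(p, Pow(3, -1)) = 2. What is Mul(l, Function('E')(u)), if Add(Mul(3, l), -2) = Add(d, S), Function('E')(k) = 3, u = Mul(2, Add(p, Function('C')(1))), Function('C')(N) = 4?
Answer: 2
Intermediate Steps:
p = 6 (p = Mul(3, 2) = 6)
u = 20 (u = Mul(2, Add(6, 4)) = Mul(2, 10) = 20)
d = -4
S = 4 (S = Mul(Rational(1, 2), Add(Mul(-2, -5), -2)) = Mul(Rational(1, 2), Add(10, -2)) = Mul(Rational(1, 2), 8) = 4)
l = Rational(2, 3) (l = Add(Rational(2, 3), Mul(Rational(1, 3), Add(-4, 4))) = Add(Rational(2, 3), Mul(Rational(1, 3), 0)) = Add(Rational(2, 3), 0) = Rational(2, 3) ≈ 0.66667)
Mul(l, Function('E')(u)) = Mul(Rational(2, 3), 3) = 2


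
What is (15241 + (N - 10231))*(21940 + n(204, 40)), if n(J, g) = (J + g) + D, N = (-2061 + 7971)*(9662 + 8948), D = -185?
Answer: 2419672429890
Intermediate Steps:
N = 109985100 (N = 5910*18610 = 109985100)
n(J, g) = -185 + J + g (n(J, g) = (J + g) - 185 = -185 + J + g)
(15241 + (N - 10231))*(21940 + n(204, 40)) = (15241 + (109985100 - 10231))*(21940 + (-185 + 204 + 40)) = (15241 + 109974869)*(21940 + 59) = 109990110*21999 = 2419672429890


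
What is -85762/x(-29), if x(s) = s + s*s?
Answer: -42881/406 ≈ -105.62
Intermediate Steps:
x(s) = s + s²
-85762/x(-29) = -85762*(-1/(29*(1 - 29))) = -85762/((-29*(-28))) = -85762/812 = -85762*1/812 = -42881/406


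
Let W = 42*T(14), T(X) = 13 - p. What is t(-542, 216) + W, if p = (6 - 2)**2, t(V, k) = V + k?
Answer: -452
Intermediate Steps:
p = 16 (p = 4**2 = 16)
T(X) = -3 (T(X) = 13 - 1*16 = 13 - 16 = -3)
W = -126 (W = 42*(-3) = -126)
t(-542, 216) + W = (-542 + 216) - 126 = -326 - 126 = -452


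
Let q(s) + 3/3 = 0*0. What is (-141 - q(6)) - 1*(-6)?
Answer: -134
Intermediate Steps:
q(s) = -1 (q(s) = -1 + 0*0 = -1 + 0 = -1)
(-141 - q(6)) - 1*(-6) = (-141 - 1*(-1)) - 1*(-6) = (-141 + 1) + 6 = -140 + 6 = -134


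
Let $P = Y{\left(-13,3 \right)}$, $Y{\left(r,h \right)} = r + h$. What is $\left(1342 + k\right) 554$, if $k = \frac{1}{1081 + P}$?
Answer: $\frac{796254782}{1071} \approx 7.4347 \cdot 10^{5}$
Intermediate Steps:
$Y{\left(r,h \right)} = h + r$
$P = -10$ ($P = 3 - 13 = -10$)
$k = \frac{1}{1071}$ ($k = \frac{1}{1081 - 10} = \frac{1}{1071} \approx 0.00093371$)
$\left(1342 + k\right) 554 = \left(1342 + \frac{1}{1071}\right) 554 = \frac{1437283}{1071} \cdot 554 = \frac{796254782}{1071}$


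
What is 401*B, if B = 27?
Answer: 10827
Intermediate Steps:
401*B = 401*27 = 10827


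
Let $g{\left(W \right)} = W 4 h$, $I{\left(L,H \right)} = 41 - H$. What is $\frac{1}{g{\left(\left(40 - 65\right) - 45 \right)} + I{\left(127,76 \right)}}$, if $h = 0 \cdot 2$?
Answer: $- \frac{1}{35} \approx -0.028571$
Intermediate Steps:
$h = 0$
$g{\left(W \right)} = 0$ ($g{\left(W \right)} = W 4 \cdot 0 = 4 W 0 = 0$)
$\frac{1}{g{\left(\left(40 - 65\right) - 45 \right)} + I{\left(127,76 \right)}} = \frac{1}{0 + \left(41 - 76\right)} = \frac{1}{0 - 35} = \frac{1}{-35} = - \frac{1}{35}$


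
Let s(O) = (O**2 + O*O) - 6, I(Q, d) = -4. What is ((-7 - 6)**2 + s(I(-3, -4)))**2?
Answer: 38025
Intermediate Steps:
s(O) = -6 + 2*O**2 (s(O) = (O**2 + O**2) - 6 = 2*O**2 - 6 = -6 + 2*O**2)
((-7 - 6)**2 + s(I(-3, -4)))**2 = ((-7 - 6)**2 + (-6 + 2*(-4)**2))**2 = ((-13)**2 + (-6 + 2*16))**2 = (169 + (-6 + 32))**2 = (169 + 26)**2 = 195**2 = 38025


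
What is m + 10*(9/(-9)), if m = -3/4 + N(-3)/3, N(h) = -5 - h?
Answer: -137/12 ≈ -11.417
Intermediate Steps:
m = -17/12 (m = -3/4 + (-5 - 1*(-3))/3 = -3*1/4 + (-5 + 3)*(1/3) = -3/4 - 2*1/3 = -3/4 - 2/3 = -17/12 ≈ -1.4167)
m + 10*(9/(-9)) = -17/12 + 10*(9/(-9)) = -17/12 + 10*(9*(-1/9)) = -17/12 + 10*(-1) = -17/12 - 10 = -137/12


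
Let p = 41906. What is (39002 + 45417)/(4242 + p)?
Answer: 84419/46148 ≈ 1.8293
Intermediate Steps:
(39002 + 45417)/(4242 + p) = (39002 + 45417)/(4242 + 41906) = 84419/46148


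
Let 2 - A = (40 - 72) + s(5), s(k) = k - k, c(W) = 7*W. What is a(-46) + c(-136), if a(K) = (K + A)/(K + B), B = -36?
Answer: -39026/41 ≈ -951.85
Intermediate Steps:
s(k) = 0
A = 34 (A = 2 - ((40 - 72) + 0) = 2 - (-32 + 0) = 2 - 1*(-32) = 2 + 32 = 34)
a(K) = (34 + K)/(-36 + K) (a(K) = (K + 34)/(K - 36) = (34 + K)/(-36 + K))
a(-46) + c(-136) = (34 - 46)/(-36 - 46) + 7*(-136) = -12/(-82) - 952 = -1/82*(-12) - 952 = 6/41 - 952 = -39026/41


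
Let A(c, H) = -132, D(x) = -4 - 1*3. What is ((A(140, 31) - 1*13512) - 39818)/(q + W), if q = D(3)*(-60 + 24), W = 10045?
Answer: -53462/10297 ≈ -5.1920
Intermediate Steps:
D(x) = -7 (D(x) = -4 - 3 = -7)
q = 252 (q = -7*(-60 + 24) = -7*(-36) = 252)
((A(140, 31) - 1*13512) - 39818)/(q + W) = ((-132 - 1*13512) - 39818)/(252 + 10045) = ((-132 - 13512) - 39818)/10297 = (-13644 - 39818)*(1/10297) = -53462*1/10297 = -53462/10297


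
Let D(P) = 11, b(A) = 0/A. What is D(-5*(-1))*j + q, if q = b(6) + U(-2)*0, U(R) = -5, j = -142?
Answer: -1562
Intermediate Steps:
b(A) = 0
q = 0 (q = 0 - 5*0 = 0 + 0 = 0)
D(-5*(-1))*j + q = 11*(-142) + 0 = -1562 + 0 = -1562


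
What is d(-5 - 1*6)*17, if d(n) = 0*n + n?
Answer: -187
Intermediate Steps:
d(n) = n (d(n) = 0 + n = n)
d(-5 - 1*6)*17 = (-5 - 1*6)*17 = (-5 - 6)*17 = -11*17 = -187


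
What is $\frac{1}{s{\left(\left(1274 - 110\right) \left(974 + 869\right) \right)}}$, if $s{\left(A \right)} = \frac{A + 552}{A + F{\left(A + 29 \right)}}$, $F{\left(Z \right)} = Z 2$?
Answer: $\frac{3217907}{1072902} \approx 2.9993$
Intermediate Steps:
$F{\left(Z \right)} = 2 Z$
$s{\left(A \right)} = \frac{552 + A}{58 + 3 A}$ ($s{\left(A \right)} = \frac{A + 552}{A + 2 \left(A + 29\right)} = \frac{552 + A}{A + 2 \left(29 + A\right)} = \frac{552 + A}{A + \left(58 + 2 A\right)} = \frac{552 + A}{58 + 3 A}$)
$\frac{1}{s{\left(\left(1274 - 110\right) \left(974 + 869\right) \right)}} = \frac{1}{\frac{1}{58 + 3 \left(1274 - 110\right) \left(974 + 869\right)} \left(552 + \left(1274 - 110\right) \left(974 + 869\right)\right)} = \frac{1}{\frac{1}{58 + 3 \cdot 1164 \cdot 1843} \left(552 + 1164 \cdot 1843\right)} = \frac{1}{\frac{1}{58 + 3 \cdot 2145252} \left(552 + 2145252\right)} = \frac{1}{\frac{1}{58 + 6435756} \cdot 2145804} = \frac{1}{\frac{1}{6435814} \cdot 2145804} = \frac{1}{\frac{1072902}{3217907}} = \frac{3217907}{1072902}$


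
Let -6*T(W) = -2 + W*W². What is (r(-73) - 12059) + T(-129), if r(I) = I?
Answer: 2073899/6 ≈ 3.4565e+5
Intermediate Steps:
T(W) = ⅓ - W³/6 (T(W) = -(-2 + W*W²)/6 = -(-2 + W³)/6 = ⅓ - W³/6)
(r(-73) - 12059) + T(-129) = (-73 - 12059) + (⅓ - ⅙*(-129)³) = -12132 + (⅓ - ⅙*(-2146689)) = -12132 + (⅓ + 715563/2) = -12132 + 2146691/6 = 2073899/6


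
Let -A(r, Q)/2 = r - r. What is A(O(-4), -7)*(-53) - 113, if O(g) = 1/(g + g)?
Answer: -113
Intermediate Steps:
O(g) = 1/(2*g)
A(r, Q) = 0 (A(r, Q) = -2*(r - r) = -2*0 = 0)
A(O(-4), -7)*(-53) - 113 = 0*(-53) - 113 = 0 - 113 = -113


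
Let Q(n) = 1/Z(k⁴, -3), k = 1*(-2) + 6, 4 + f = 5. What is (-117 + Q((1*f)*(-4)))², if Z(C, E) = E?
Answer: 123904/9 ≈ 13767.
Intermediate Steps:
f = 1 (f = -4 + 5 = 1)
k = 4 (k = -2 + 6 = 4)
Q(n) = -⅓ (Q(n) = 1/(-3) = -⅓)
(-117 + Q((1*f)*(-4)))² = (-117 - ⅓)² = (-352/3)² = 123904/9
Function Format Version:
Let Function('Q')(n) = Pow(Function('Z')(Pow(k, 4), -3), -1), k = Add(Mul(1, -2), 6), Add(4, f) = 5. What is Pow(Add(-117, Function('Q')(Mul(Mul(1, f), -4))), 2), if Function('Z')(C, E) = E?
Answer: Rational(123904, 9) ≈ 13767.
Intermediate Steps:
f = 1 (f = Add(-4, 5) = 1)
k = 4 (k = Add(-2, 6) = 4)
Function('Q')(n) = Rational(-1, 3) (Function('Q')(n) = Pow(-3, -1) = Rational(-1, 3))
Pow(Add(-117, Function('Q')(Mul(Mul(1, f), -4))), 2) = Pow(Add(-117, Rational(-1, 3)), 2) = Pow(Rational(-352, 3), 2) = Rational(123904, 9)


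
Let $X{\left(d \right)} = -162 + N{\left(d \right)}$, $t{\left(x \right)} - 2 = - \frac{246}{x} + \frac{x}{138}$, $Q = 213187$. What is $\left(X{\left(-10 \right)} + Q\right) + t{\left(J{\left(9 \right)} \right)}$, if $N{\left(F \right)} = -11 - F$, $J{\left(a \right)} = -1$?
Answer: $\frac{29431535}{138} \approx 2.1327 \cdot 10^{5}$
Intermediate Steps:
$t{\left(x \right)} = 2 - \frac{246}{x} + \frac{x}{138}$ ($t{\left(x \right)} = 2 + \left(- \frac{246}{x} + \frac{x}{138}\right) = 2 - \frac{246}{x} + \frac{x}{138}$)
$X{\left(d \right)} = -173 - d$ ($X{\left(d \right)} = -162 - \left(11 + d\right) = -173 - d$)
$\left(X{\left(-10 \right)} + Q\right) + t{\left(J{\left(9 \right)} \right)} = \left(\left(-173 - -10\right) + 213187\right) + \left(2 - \frac{246}{-1} + \frac{1}{138} \left(-1\right)\right) = \left(\left(-173 + 10\right) + 213187\right) - - \frac{34223}{138} = \left(-163 + 213187\right) + \left(2 + 246 - \frac{1}{138}\right) = 213024 + \frac{34223}{138} = \frac{29431535}{138}$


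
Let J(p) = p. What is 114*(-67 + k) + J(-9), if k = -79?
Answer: -16653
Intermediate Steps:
114*(-67 + k) + J(-9) = 114*(-67 - 79) - 9 = 114*(-146) - 9 = -16644 - 9 = -16653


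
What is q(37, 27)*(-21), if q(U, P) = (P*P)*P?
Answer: -413343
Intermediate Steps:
q(U, P) = P**3 (q(U, P) = P**2*P = P**3)
q(37, 27)*(-21) = 27**3*(-21) = 19683*(-21) = -413343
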